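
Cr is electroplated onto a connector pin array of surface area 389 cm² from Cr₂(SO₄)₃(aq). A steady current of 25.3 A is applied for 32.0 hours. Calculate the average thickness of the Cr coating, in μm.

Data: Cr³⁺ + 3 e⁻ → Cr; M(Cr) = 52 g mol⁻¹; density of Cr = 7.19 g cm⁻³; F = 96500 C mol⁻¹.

Q = I·t = 25.30 × 115200 = 2915000 C; n(e⁻) = 30.20 mol.
n(Cr) = n(e⁻)/3 = 10.07 mol, so m = 10.07 × 52 = 523.5 g.
Volume = m/ρ = 523.5 / 7.19 = 72.81 cm³.
Thickness = V/A = 72.81 / 389 = 0.187 cm = 1870 μm.

1870 μm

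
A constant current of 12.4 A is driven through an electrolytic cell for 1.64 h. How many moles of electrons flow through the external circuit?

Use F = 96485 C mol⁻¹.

Q = I·t = 12.40 A × 5904.0 s = 73210 C.
n(e⁻) = Q/F = 73210 / 96485 = 0.759 mol.

0.759 mol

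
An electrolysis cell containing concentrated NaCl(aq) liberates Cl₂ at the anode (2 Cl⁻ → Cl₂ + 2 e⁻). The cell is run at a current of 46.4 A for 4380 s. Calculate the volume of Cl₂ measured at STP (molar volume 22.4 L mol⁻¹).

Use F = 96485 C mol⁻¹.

23.6 L

Q = I·t = 46.40 A × 4380.0 s = 203200 C.
n(e⁻) = Q/F = 203200 / 96485 = 2.106 mol.
2 electrons are transferred per Cl₂ molecule, so n(Cl₂) = 2.106 / 2 = 1.053 mol.
V = n × V_m = 1.053 × 22.4 = 23.6 L.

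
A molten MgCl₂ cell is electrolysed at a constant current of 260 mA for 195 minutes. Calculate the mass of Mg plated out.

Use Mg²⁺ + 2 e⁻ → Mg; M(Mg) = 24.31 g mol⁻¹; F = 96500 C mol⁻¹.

Q = I·t = 0.2600 A × 11700 s = 3042 C.
n(e⁻) = Q/F = 3042 / 96500 = 0.03152 mol.
Mg²⁺ + 2 e⁻ → Mg, so n(Mg) = n(e⁻)/2 = 0.01576 mol.
m = n·M = 0.01576 × 24.31 = 0.383 g.

0.383 g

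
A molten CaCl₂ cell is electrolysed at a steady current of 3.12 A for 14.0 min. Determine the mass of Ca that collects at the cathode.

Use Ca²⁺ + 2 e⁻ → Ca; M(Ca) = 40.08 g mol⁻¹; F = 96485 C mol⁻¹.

0.544 g

Q = I·t = 3.120 A × 840.00 s = 2621 C.
n(e⁻) = Q/F = 2621 / 96485 = 0.02716 mol.
Ca²⁺ + 2 e⁻ → Ca, so n(Ca) = n(e⁻)/2 = 0.01358 mol.
m = n·M = 0.01358 × 40.08 = 0.544 g.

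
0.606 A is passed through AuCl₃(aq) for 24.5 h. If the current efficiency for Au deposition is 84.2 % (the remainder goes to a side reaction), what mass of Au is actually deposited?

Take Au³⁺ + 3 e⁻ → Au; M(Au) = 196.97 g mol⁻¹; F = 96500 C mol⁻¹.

Q = I·t = 0.6060 × 88200 = 53450 C.
n(e⁻) = 53450/96500 = 0.5539 mol; theoretically n(Au) = 0.5539/3 = 0.1846 mol, m_theo = 36.37 g.
At 84.2 % efficiency, m_actual = 0.842 × 36.37 = 30.6 g.

30.6 g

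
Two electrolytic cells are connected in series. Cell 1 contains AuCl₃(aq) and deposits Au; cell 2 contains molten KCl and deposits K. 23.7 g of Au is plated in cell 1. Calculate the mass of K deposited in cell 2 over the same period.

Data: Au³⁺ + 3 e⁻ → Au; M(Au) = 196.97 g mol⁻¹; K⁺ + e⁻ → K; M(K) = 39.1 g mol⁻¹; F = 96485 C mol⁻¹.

n(Au) = 23.7 / 196.97 = 0.1203 mol.
Since Au³⁺ + 3 e⁻ → Au, n(e⁻) passed = 3 × 0.1203 = 0.3610 mol.
Cells in series carry the same charge, so the same 0.3610 mol of electrons passes through cell 2.
K⁺ + e⁻ → K, so n(K) = 0.3610 / 1 = 0.3610 mol.
m(K) = 0.3610 × 39.1 = 14.1 g.

14.1 g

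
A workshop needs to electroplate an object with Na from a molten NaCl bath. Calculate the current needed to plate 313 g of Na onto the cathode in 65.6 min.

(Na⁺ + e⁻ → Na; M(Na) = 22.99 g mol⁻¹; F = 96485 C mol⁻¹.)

n(Na) = 313 / 22.99 = 13.61 mol.
n(e⁻) = 1 × 13.61 = 13.61 mol.
Q = n(e⁻)·F = 13.61 × 96485 = 1314000 C.
I = Q/t = 1314000 / 3936.0 s = 334 A.

334 A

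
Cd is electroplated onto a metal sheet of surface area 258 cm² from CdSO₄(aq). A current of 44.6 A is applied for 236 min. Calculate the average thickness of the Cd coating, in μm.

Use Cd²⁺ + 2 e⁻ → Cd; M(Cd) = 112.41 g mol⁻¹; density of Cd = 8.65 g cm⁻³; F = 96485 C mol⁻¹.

Q = I·t = 44.60 × 14160 = 631500 C; n(e⁻) = 6.545 mol.
n(Cd) = n(e⁻)/2 = 3.273 mol, so m = 3.273 × 112.41 = 367.9 g.
Volume = m/ρ = 367.9 / 8.65 = 42.53 cm³.
Thickness = V/A = 42.53 / 258 = 0.165 cm = 1650 μm.

1650 μm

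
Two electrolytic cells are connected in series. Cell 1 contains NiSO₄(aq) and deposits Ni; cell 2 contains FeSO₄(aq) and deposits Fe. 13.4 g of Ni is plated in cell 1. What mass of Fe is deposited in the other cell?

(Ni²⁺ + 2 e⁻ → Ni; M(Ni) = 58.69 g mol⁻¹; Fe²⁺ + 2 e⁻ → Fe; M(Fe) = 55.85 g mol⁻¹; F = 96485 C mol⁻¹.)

12.8 g

n(Ni) = 13.4 / 58.69 = 0.2283 mol.
Since Ni²⁺ + 2 e⁻ → Ni, n(e⁻) passed = 2 × 0.2283 = 0.4566 mol.
Cells in series carry the same charge, so the same 0.4566 mol of electrons passes through cell 2.
Fe²⁺ + 2 e⁻ → Fe, so n(Fe) = 0.4566 / 2 = 0.2283 mol.
m(Fe) = 0.2283 × 55.85 = 12.8 g.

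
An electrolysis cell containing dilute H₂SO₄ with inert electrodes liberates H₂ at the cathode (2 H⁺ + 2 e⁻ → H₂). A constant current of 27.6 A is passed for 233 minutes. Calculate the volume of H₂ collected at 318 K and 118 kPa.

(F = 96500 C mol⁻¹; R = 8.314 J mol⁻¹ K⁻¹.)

Q = I·t = 27.60 A × 13980 s = 385800 C.
n(e⁻) = Q/F = 385800 / 96500 = 3.998 mol.
2 electrons are transferred per H₂ molecule, so n(H₂) = 3.998 / 2 = 1.999 mol.
V = nRT/P = (1.999 × 8.314 × 318) / (118 × 10³ Pa) = 0.0448 m³ = 44.8 L.

44.8 L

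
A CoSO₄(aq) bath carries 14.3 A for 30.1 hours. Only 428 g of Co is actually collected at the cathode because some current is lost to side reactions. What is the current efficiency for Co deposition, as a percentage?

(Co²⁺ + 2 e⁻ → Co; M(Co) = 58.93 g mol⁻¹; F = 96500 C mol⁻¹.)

90.5 %

Q = I·t = 14.30 × 108360 = 1550000 C; n(e⁻) = 1550000/96500 = 16.06 mol.
Theoretical n(Co) = n(e⁻)/2 = 8.029 mol, i.e. m_theo = 8.029 × 58.93 = 473.1 g.
Efficiency = m_actual / m_theo = 428 / 473.1 = 90.5 %.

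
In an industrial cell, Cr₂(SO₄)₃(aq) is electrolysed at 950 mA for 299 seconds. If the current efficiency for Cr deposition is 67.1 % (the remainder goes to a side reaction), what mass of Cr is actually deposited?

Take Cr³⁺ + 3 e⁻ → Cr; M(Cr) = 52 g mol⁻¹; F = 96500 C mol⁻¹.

Q = I·t = 0.9500 × 299.00 = 284.0 C.
n(e⁻) = 284.0/96500 = 0.002944 mol; theoretically n(Cr) = 0.002944/3 = 0.0009812 mol, m_theo = 0.05102 g.
At 67.1 % efficiency, m_actual = 0.671 × 0.05102 = 0.0342 g.

0.0342 g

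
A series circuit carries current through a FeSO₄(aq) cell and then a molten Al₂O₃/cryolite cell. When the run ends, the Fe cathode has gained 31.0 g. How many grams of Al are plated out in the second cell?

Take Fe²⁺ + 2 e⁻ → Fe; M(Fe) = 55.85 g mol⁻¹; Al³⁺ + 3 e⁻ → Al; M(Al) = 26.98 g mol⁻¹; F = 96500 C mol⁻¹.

n(Fe) = 31.0 / 55.85 = 0.5551 mol.
Since Fe²⁺ + 2 e⁻ → Fe, n(e⁻) passed = 2 × 0.5551 = 1.110 mol.
Cells in series carry the same charge, so the same 1.110 mol of electrons passes through cell 2.
Al³⁺ + 3 e⁻ → Al, so n(Al) = 1.110 / 3 = 0.3700 mol.
m(Al) = 0.3700 × 26.98 = 9.98 g.

9.98 g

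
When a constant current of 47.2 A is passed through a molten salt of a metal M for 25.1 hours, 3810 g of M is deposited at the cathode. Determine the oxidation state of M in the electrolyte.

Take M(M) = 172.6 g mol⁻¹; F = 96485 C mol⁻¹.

Q = I·t = 47.20 A × 90360 s = 4265000 C, so n(e⁻) = 4265000/96485 = 44.20 mol.
n(M) deposited = 3810 / 172.6 = 22.07 mol.
Electrons per atom = n(e⁻)/n(M) = 44.20 / 22.07 = 2.00 ≈ 2, so the ion is M²⁺.

+2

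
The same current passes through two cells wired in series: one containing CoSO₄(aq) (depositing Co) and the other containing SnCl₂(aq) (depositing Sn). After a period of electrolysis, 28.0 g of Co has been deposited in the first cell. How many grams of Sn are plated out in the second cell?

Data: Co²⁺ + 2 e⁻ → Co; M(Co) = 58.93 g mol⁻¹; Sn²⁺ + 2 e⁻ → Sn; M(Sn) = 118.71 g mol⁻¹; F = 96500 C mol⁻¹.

56.4 g

n(Co) = 28.0 / 58.93 = 0.4751 mol.
Since Co²⁺ + 2 e⁻ → Co, n(e⁻) passed = 2 × 0.4751 = 0.9503 mol.
Cells in series carry the same charge, so the same 0.9503 mol of electrons passes through cell 2.
Sn²⁺ + 2 e⁻ → Sn, so n(Sn) = 0.9503 / 2 = 0.4751 mol.
m(Sn) = 0.4751 × 118.71 = 56.4 g.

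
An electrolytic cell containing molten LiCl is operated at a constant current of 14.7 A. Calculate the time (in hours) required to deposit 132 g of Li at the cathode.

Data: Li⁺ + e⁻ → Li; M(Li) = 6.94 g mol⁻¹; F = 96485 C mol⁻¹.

34.7 h

n(Li) = m/M = 132 / 6.94 = 19.02 mol.
Each Li atom requires 1 electron, so n(e⁻) = 1 × 19.02 = 19.02 mol.
Q = n(e⁻)·F = 19.02 × 96485 = 1835000 C.
t = Q/I = 1835000 / 14.70 A = 124800 s = 34.7 h.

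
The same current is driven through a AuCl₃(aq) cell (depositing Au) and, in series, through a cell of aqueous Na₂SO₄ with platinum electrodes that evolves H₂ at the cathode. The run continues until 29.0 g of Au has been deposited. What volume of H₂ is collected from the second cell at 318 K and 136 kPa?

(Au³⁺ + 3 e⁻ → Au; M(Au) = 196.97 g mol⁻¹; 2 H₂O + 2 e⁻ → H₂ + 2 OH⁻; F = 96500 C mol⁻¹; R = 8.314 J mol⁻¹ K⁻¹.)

n(Au) = 29.0 / 196.97 = 0.1472 mol, so n(e⁻) = 3 × 0.1472 = 0.4417 mol.
The cells are in series, so the same 0.4417 mol of electrons passes through the second cell.
2 H₂O + 2 e⁻ → H₂ + 2 OH⁻ — 2 mol e⁻ per mol H₂, so n(H₂) = 0.4417/2 = 0.2208 mol.
V = nRT/P = (0.2208 × 8.314 × 318) / (136 × 10³) = 0.00429 m³ = 4.29 L.

4.29 L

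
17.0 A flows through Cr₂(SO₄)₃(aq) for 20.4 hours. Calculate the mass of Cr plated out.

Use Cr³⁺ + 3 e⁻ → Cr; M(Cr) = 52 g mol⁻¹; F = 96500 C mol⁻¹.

Q = I·t = 17.00 A × 73440 s = 1248000 C.
n(e⁻) = Q/F = 1248000 / 96500 = 12.94 mol.
Cr³⁺ + 3 e⁻ → Cr, so n(Cr) = n(e⁻)/3 = 4.313 mol.
m = n·M = 4.313 × 52 = 224 g.

224 g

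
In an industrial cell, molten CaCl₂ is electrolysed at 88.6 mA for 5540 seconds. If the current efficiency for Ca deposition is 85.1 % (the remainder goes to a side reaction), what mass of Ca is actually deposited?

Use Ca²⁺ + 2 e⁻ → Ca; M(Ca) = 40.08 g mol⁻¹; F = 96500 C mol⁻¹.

Q = I·t = 0.08860 × 5540.0 = 490.8 C.
n(e⁻) = 490.8/96500 = 0.005086 mol; theoretically n(Ca) = 0.005086/2 = 0.002543 mol, m_theo = 0.1019 g.
At 85.1 % efficiency, m_actual = 0.851 × 0.1019 = 0.0867 g.

0.0867 g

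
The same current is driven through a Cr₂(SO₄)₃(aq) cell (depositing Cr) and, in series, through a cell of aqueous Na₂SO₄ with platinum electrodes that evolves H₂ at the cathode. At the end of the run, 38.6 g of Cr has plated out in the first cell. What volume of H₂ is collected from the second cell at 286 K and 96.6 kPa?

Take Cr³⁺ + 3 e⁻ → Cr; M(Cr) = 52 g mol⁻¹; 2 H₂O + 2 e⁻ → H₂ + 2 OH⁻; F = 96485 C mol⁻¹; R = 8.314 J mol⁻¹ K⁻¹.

n(Cr) = 38.6 / 52 = 0.7423 mol, so n(e⁻) = 3 × 0.7423 = 2.227 mol.
The cells are in series, so the same 2.227 mol of electrons passes through the second cell.
2 H₂O + 2 e⁻ → H₂ + 2 OH⁻ — 2 mol e⁻ per mol H₂, so n(H₂) = 2.227/2 = 1.113 mol.
V = nRT/P = (1.113 × 8.314 × 286) / (96.6 × 10³) = 0.0274 m³ = 27.4 L.

27.4 L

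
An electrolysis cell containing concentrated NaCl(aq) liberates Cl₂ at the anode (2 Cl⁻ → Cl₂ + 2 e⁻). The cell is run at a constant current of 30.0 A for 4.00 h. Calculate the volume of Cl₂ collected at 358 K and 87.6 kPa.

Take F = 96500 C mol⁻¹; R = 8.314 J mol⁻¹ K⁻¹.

Q = I·t = 30.00 A × 14400 s = 432000 C.
n(e⁻) = Q/F = 432000 / 96500 = 4.477 mol.
2 electrons are transferred per Cl₂ molecule, so n(Cl₂) = 4.477 / 2 = 2.238 mol.
V = nRT/P = (2.238 × 8.314 × 358) / (87.6 × 10³ Pa) = 0.0761 m³ = 76.1 L.

76.1 L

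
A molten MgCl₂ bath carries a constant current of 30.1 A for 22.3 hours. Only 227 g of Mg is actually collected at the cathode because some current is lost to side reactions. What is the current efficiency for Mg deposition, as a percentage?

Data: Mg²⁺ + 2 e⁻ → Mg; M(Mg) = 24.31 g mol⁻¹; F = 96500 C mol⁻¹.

74.6 %

Q = I·t = 30.10 × 80280 = 2416000 C; n(e⁻) = 2416000/96500 = 25.04 mol.
Theoretical n(Mg) = n(e⁻)/2 = 12.52 mol, i.e. m_theo = 12.52 × 24.31 = 304.4 g.
Efficiency = m_actual / m_theo = 227 / 304.4 = 74.6 %.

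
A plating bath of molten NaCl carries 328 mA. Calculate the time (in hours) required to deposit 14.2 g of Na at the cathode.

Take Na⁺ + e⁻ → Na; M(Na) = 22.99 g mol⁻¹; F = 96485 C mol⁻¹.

50.5 h

n(Na) = m/M = 14.2 / 22.99 = 0.6177 mol.
Each Na atom requires 1 electron, so n(e⁻) = 1 × 0.6177 = 0.6177 mol.
Q = n(e⁻)·F = 0.6177 × 96485 = 59590 C.
t = Q/I = 59590 / 0.3280 A = 181700 s = 50.5 h.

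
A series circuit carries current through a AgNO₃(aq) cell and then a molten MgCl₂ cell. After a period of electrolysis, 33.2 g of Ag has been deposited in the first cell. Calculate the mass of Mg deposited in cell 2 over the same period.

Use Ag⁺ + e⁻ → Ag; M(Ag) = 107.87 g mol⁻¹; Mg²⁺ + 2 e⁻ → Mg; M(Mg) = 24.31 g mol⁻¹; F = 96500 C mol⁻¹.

n(Ag) = 33.2 / 107.87 = 0.3078 mol.
Since Ag⁺ + e⁻ → Ag, n(e⁻) passed = 1 × 0.3078 = 0.3078 mol.
Cells in series carry the same charge, so the same 0.3078 mol of electrons passes through cell 2.
Mg²⁺ + 2 e⁻ → Mg, so n(Mg) = 0.3078 / 2 = 0.1539 mol.
m(Mg) = 0.1539 × 24.31 = 3.74 g.

3.74 g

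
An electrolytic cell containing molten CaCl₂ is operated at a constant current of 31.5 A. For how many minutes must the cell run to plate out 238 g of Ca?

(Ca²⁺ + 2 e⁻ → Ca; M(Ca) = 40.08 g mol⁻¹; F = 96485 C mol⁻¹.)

606 min

n(Ca) = m/M = 238 / 40.08 = 5.938 mol.
Each Ca atom requires 2 electrons, so n(e⁻) = 2 × 5.938 = 11.88 mol.
Q = n(e⁻)·F = 11.88 × 96485 = 1146000 C.
t = Q/I = 1146000 / 31.50 A = 36380 s = 606 min.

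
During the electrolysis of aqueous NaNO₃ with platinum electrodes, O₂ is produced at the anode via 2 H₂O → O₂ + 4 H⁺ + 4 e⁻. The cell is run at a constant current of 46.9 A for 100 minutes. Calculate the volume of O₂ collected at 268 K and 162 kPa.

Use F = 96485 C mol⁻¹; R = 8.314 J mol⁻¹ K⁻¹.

10.0 L

Q = I·t = 46.90 A × 6000.0 s = 281400 C.
n(e⁻) = Q/F = 281400 / 96485 = 2.917 mol.
4 electrons are transferred per O₂ molecule, so n(O₂) = 2.917 / 4 = 0.7291 mol.
V = nRT/P = (0.7291 × 8.314 × 268) / (162 × 10³ Pa) = 0.0100 m³ = 10.0 L.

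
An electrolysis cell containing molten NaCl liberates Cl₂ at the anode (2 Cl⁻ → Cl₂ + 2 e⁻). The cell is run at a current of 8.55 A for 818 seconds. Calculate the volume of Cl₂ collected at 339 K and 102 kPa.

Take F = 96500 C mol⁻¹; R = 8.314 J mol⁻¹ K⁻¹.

1.00 L

Q = I·t = 8.550 A × 818.00 s = 6994 C.
n(e⁻) = Q/F = 6994 / 96500 = 0.07248 mol.
2 electrons are transferred per Cl₂ molecule, so n(Cl₂) = 0.07248 / 2 = 0.03624 mol.
V = nRT/P = (0.03624 × 8.314 × 339) / (102 × 10³ Pa) = 0.00100 m³ = 1.00 L.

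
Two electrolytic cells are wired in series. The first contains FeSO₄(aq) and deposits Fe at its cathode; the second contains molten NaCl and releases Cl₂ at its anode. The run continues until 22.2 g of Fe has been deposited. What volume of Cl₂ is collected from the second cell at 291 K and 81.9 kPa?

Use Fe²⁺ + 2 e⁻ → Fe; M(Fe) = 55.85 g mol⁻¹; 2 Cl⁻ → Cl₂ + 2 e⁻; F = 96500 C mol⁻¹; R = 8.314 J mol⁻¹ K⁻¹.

11.7 L

n(Fe) = 22.2 / 55.85 = 0.3975 mol, so n(e⁻) = 2 × 0.3975 = 0.7950 mol.
The cells are in series, so the same 0.7950 mol of electrons passes through the second cell.
2 Cl⁻ → Cl₂ + 2 e⁻ — 2 mol e⁻ per mol Cl₂, so n(Cl₂) = 0.7950/2 = 0.3975 mol.
V = nRT/P = (0.3975 × 8.314 × 291) / (81.9 × 10³) = 0.0117 m³ = 11.7 L.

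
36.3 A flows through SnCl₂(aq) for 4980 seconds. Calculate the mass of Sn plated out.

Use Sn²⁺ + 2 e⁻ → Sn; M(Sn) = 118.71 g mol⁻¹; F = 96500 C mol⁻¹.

111 g

Q = I·t = 36.30 A × 4980.0 s = 180800 C.
n(e⁻) = Q/F = 180800 / 96500 = 1.873 mol.
Sn²⁺ + 2 e⁻ → Sn, so n(Sn) = n(e⁻)/2 = 0.9367 mol.
m = n·M = 0.9367 × 118.71 = 111 g.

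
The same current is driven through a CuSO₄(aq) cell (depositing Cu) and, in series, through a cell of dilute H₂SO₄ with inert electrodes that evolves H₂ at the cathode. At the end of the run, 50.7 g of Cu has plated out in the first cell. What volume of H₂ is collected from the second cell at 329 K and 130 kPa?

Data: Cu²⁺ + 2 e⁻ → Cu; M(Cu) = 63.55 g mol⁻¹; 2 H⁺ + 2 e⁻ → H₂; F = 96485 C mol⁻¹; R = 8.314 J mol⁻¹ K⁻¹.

n(Cu) = 50.7 / 63.55 = 0.7978 mol, so n(e⁻) = 2 × 0.7978 = 1.596 mol.
The cells are in series, so the same 1.596 mol of electrons passes through the second cell.
2 H⁺ + 2 e⁻ → H₂ — 2 mol e⁻ per mol H₂, so n(H₂) = 1.596/2 = 0.7978 mol.
V = nRT/P = (0.7978 × 8.314 × 329) / (130 × 10³) = 0.0168 m³ = 16.8 L.

16.8 L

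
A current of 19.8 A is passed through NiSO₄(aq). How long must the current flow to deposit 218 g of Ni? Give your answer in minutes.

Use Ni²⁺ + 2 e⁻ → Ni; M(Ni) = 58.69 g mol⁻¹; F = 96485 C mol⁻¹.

n(Ni) = m/M = 218 / 58.69 = 3.714 mol.
Each Ni atom requires 2 electrons, so n(e⁻) = 2 × 3.714 = 7.429 mol.
Q = n(e⁻)·F = 7.429 × 96485 = 716800 C.
t = Q/I = 716800 / 19.80 A = 36200 s = 603 min.

603 min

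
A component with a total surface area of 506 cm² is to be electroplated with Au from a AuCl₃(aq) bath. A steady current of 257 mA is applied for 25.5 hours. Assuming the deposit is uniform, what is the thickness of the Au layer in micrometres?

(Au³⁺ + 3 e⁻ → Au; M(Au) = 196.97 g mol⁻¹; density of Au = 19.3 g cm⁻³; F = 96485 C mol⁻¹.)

16.4 μm

Q = I·t = 0.2570 × 91800 = 23590 C; n(e⁻) = 0.2445 mol.
n(Au) = n(e⁻)/3 = 0.08151 mol, so m = 0.08151 × 196.97 = 16.05 g.
Volume = m/ρ = 16.05 / 19.3 = 0.8318 cm³.
Thickness = V/A = 0.8318 / 506 = 0.00164 cm = 16.4 μm.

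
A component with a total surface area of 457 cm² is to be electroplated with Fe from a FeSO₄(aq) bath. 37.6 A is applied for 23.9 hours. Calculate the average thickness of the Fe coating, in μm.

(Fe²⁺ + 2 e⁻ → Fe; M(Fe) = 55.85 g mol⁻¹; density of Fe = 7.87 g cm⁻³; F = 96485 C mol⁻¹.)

2600 μm

Q = I·t = 37.60 × 86040 = 3235000 C; n(e⁻) = 33.53 mol.
n(Fe) = n(e⁻)/2 = 16.76 mol, so m = 16.76 × 55.85 = 936.3 g.
Volume = m/ρ = 936.3 / 7.87 = 119.0 cm³.
Thickness = V/A = 119.0 / 457 = 0.260 cm = 2600 μm.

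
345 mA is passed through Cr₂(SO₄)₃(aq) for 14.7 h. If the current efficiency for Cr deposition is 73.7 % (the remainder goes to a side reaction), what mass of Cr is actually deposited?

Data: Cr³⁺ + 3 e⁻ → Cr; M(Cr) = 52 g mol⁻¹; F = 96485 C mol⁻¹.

2.42 g

Q = I·t = 0.3450 × 52920 = 18260 C.
n(e⁻) = 18260/96485 = 0.1892 mol; theoretically n(Cr) = 0.1892/3 = 0.06308 mol, m_theo = 3.280 g.
At 73.7 % efficiency, m_actual = 0.737 × 3.280 = 2.42 g.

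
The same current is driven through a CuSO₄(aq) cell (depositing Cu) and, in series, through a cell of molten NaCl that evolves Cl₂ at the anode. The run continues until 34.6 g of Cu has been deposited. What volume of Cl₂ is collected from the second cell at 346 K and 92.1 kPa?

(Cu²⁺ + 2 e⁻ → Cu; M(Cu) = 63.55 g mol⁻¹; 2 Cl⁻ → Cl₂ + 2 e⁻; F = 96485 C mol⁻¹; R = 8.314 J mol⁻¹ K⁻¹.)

17.0 L

n(Cu) = 34.6 / 63.55 = 0.5445 mol, so n(e⁻) = 2 × 0.5445 = 1.089 mol.
The cells are in series, so the same 1.089 mol of electrons passes through the second cell.
2 Cl⁻ → Cl₂ + 2 e⁻ — 2 mol e⁻ per mol Cl₂, so n(Cl₂) = 1.089/2 = 0.5445 mol.
V = nRT/P = (0.5445 × 8.314 × 346) / (92.1 × 10³) = 0.0170 m³ = 17.0 L.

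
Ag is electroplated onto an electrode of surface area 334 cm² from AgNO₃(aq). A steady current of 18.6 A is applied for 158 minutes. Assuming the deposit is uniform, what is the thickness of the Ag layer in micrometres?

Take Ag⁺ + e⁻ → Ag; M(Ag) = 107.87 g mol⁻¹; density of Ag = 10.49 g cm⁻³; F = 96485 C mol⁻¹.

563 μm

Q = I·t = 18.60 × 9480.0 = 176300 C; n(e⁻) = 1.828 mol.
n(Ag) = n(e⁻)/1 = 1.828 mol, so m = 1.828 × 107.87 = 197.1 g.
Volume = m/ρ = 197.1 / 10.49 = 18.79 cm³.
Thickness = V/A = 18.79 / 334 = 0.0563 cm = 563 μm.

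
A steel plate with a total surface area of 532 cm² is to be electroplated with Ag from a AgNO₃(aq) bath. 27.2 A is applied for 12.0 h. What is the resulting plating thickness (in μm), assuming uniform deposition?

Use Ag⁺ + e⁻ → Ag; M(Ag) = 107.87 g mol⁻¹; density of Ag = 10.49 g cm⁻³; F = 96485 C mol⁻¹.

Q = I·t = 27.20 × 43200 = 1175000 C; n(e⁻) = 12.18 mol.
n(Ag) = n(e⁻)/1 = 12.18 mol, so m = 12.18 × 107.87 = 1314 g.
Volume = m/ρ = 1314 / 10.49 = 125.2 cm³.
Thickness = V/A = 125.2 / 532 = 0.235 cm = 2350 μm.

2350 μm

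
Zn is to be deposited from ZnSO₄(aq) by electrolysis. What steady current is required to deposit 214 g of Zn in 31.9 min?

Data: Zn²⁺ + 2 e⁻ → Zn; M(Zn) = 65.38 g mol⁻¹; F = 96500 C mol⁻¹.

330 A

n(Zn) = 214 / 65.38 = 3.273 mol.
n(e⁻) = 2 × 3.273 = 6.546 mol.
Q = n(e⁻)·F = 6.546 × 96500 = 631700 C.
I = Q/t = 631700 / 1914.0 s = 330 A.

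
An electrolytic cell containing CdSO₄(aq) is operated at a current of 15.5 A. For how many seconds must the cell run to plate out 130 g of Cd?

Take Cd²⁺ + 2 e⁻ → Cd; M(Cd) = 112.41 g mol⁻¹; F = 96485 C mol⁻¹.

14400 s

n(Cd) = m/M = 130 / 112.41 = 1.156 mol.
Each Cd atom requires 2 electrons, so n(e⁻) = 2 × 1.156 = 2.313 mol.
Q = n(e⁻)·F = 2.313 × 96485 = 223200 C.
t = Q/I = 223200 / 15.50 A = 14400 s.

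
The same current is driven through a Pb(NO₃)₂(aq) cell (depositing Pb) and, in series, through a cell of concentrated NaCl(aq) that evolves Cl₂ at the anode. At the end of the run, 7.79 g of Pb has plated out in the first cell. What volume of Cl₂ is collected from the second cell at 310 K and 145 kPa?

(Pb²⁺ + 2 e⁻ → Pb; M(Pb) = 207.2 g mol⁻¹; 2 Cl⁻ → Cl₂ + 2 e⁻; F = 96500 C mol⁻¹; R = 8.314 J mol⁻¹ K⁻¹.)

0.668 L

n(Pb) = 7.79 / 207.2 = 0.03760 mol, so n(e⁻) = 2 × 0.03760 = 0.07519 mol.
The cells are in series, so the same 0.07519 mol of electrons passes through the second cell.
2 Cl⁻ → Cl₂ + 2 e⁻ — 2 mol e⁻ per mol Cl₂, so n(Cl₂) = 0.07519/2 = 0.03760 mol.
V = nRT/P = (0.03760 × 8.314 × 310) / (145 × 10³) = 6.68 × 10⁻⁴ m³ = 0.668 L.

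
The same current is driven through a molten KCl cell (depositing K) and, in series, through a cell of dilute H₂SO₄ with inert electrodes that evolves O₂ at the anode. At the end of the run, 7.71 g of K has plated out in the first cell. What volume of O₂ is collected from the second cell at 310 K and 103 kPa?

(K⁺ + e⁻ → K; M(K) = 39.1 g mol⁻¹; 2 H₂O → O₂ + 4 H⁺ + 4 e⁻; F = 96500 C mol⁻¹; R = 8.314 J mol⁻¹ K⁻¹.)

n(K) = 7.71 / 39.1 = 0.1972 mol, so n(e⁻) = 1 × 0.1972 = 0.1972 mol.
The cells are in series, so the same 0.1972 mol of electrons passes through the second cell.
2 H₂O → O₂ + 4 H⁺ + 4 e⁻ — 4 mol e⁻ per mol O₂, so n(O₂) = 0.1972/4 = 0.04930 mol.
V = nRT/P = (0.04930 × 8.314 × 310) / (103 × 10³) = 0.00123 m³ = 1.23 L.

1.23 L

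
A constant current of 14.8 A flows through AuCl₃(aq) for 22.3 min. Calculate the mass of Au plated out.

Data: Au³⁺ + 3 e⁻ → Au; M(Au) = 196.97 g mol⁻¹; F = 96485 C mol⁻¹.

13.5 g

Q = I·t = 14.80 A × 1338.0 s = 19800 C.
n(e⁻) = Q/F = 19800 / 96485 = 0.2052 mol.
Au³⁺ + 3 e⁻ → Au, so n(Au) = n(e⁻)/3 = 0.06841 mol.
m = n·M = 0.06841 × 196.97 = 13.5 g.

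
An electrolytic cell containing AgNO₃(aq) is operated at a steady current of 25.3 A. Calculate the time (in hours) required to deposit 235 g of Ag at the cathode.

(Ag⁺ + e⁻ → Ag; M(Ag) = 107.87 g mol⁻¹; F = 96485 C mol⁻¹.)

2.31 h

n(Ag) = m/M = 235 / 107.87 = 2.179 mol.
Each Ag atom requires 1 electron, so n(e⁻) = 1 × 2.179 = 2.179 mol.
Q = n(e⁻)·F = 2.179 × 96485 = 210200 C.
t = Q/I = 210200 / 25.30 A = 8308 s = 2.31 h.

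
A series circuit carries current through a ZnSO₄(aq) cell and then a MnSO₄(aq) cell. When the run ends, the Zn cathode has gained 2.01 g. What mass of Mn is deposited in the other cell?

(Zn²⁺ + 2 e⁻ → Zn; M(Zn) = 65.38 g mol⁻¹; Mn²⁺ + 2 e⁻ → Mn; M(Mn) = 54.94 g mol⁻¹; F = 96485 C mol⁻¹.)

1.69 g

n(Zn) = 2.01 / 65.38 = 0.03074 mol.
Since Zn²⁺ + 2 e⁻ → Zn, n(e⁻) passed = 2 × 0.03074 = 0.06149 mol.
Cells in series carry the same charge, so the same 0.06149 mol of electrons passes through cell 2.
Mn²⁺ + 2 e⁻ → Mn, so n(Mn) = 0.06149 / 2 = 0.03074 mol.
m(Mn) = 0.03074 × 54.94 = 1.69 g.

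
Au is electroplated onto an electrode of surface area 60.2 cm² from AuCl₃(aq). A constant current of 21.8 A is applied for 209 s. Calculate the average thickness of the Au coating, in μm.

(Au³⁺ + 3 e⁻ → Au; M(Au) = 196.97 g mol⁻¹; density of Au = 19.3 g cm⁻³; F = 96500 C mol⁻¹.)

Q = I·t = 21.80 × 209.00 = 4556 C; n(e⁻) = 0.04721 mol.
n(Au) = n(e⁻)/3 = 0.01574 mol, so m = 0.01574 × 196.97 = 3.100 g.
Volume = m/ρ = 3.100 / 19.3 = 0.1606 cm³.
Thickness = V/A = 0.1606 / 60.2 = 0.00267 cm = 26.7 μm.

26.7 μm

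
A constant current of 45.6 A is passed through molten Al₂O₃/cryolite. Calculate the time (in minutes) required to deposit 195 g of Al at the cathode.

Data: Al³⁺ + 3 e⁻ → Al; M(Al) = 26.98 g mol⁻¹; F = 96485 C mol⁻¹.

765 min

n(Al) = m/M = 195 / 26.98 = 7.228 mol.
Each Al atom requires 3 electrons, so n(e⁻) = 3 × 7.228 = 21.68 mol.
Q = n(e⁻)·F = 21.68 × 96485 = 2092000 C.
t = Q/I = 2092000 / 45.60 A = 45880 s = 765 min.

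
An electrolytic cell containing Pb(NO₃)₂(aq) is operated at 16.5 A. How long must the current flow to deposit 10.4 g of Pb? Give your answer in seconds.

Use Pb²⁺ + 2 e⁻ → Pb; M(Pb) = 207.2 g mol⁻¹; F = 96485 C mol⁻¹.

n(Pb) = m/M = 10.4 / 207.2 = 0.05019 mol.
Each Pb atom requires 2 electrons, so n(e⁻) = 2 × 0.05019 = 0.1004 mol.
Q = n(e⁻)·F = 0.1004 × 96485 = 9686 C.
t = Q/I = 9686 / 16.50 A = 587.0 s.

587 s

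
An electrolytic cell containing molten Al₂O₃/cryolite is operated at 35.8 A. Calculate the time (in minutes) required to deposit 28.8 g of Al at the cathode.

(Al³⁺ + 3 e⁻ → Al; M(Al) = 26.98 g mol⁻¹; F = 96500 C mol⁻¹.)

n(Al) = m/M = 28.8 / 26.98 = 1.067 mol.
Each Al atom requires 3 electrons, so n(e⁻) = 3 × 1.067 = 3.202 mol.
Q = n(e⁻)·F = 3.202 × 96500 = 309000 C.
t = Q/I = 309000 / 35.80 A = 8632 s = 144 min.

144 min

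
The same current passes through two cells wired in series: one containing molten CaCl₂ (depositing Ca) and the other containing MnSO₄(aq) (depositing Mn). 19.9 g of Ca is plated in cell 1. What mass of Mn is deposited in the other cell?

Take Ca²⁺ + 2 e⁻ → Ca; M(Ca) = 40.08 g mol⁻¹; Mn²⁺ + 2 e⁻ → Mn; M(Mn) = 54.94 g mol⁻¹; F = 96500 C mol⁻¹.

n(Ca) = 19.9 / 40.08 = 0.4965 mol.
Since Ca²⁺ + 2 e⁻ → Ca, n(e⁻) passed = 2 × 0.4965 = 0.9930 mol.
Cells in series carry the same charge, so the same 0.9930 mol of electrons passes through cell 2.
Mn²⁺ + 2 e⁻ → Mn, so n(Mn) = 0.9930 / 2 = 0.4965 mol.
m(Mn) = 0.4965 × 54.94 = 27.3 g.

27.3 g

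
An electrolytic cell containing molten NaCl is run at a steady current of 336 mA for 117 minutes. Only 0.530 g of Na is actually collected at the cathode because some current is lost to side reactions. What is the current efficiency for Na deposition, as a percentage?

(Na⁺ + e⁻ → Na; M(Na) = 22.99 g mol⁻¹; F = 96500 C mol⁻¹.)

94.3 %

Q = I·t = 0.3360 × 7020.0 = 2359 C; n(e⁻) = 2359/96500 = 0.02444 mol.
Theoretical n(Na) = n(e⁻)/1 = 0.02444 mol, i.e. m_theo = 0.02444 × 22.99 = 0.5619 g.
Efficiency = m_actual / m_theo = 0.530 / 0.5619 = 94.3 %.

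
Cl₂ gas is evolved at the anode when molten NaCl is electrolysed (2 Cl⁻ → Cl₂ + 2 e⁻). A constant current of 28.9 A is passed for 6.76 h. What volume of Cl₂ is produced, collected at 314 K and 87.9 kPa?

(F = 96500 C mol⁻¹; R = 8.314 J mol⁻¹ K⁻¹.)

108 L

Q = I·t = 28.90 A × 24336 s = 703300 C.
n(e⁻) = Q/F = 703300 / 96500 = 7.288 mol.
2 electrons are transferred per Cl₂ molecule, so n(Cl₂) = 7.288 / 2 = 3.644 mol.
V = nRT/P = (3.644 × 8.314 × 314) / (87.9 × 10³ Pa) = 0.108 m³ = 108 L.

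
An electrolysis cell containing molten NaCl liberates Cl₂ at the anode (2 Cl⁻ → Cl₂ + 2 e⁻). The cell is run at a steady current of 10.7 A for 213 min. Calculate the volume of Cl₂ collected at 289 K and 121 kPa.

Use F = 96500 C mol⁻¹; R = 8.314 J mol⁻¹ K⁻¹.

Q = I·t = 10.70 A × 12780 s = 136700 C.
n(e⁻) = Q/F = 136700 / 96500 = 1.417 mol.
2 electrons are transferred per Cl₂ molecule, so n(Cl₂) = 1.417 / 2 = 0.7085 mol.
V = nRT/P = (0.7085 × 8.314 × 289) / (121 × 10³ Pa) = 0.0141 m³ = 14.1 L.

14.1 L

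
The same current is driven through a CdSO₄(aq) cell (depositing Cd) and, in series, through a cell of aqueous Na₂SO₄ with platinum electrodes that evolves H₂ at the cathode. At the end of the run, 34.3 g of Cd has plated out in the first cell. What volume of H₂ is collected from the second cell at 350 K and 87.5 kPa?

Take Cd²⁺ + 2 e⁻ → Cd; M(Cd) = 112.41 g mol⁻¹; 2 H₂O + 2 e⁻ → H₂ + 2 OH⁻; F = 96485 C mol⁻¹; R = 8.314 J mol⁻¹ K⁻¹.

10.1 L

n(Cd) = 34.3 / 112.41 = 0.3051 mol, so n(e⁻) = 2 × 0.3051 = 0.6103 mol.
The cells are in series, so the same 0.6103 mol of electrons passes through the second cell.
2 H₂O + 2 e⁻ → H₂ + 2 OH⁻ — 2 mol e⁻ per mol H₂, so n(H₂) = 0.6103/2 = 0.3051 mol.
V = nRT/P = (0.3051 × 8.314 × 350) / (87.5 × 10³) = 0.0101 m³ = 10.1 L.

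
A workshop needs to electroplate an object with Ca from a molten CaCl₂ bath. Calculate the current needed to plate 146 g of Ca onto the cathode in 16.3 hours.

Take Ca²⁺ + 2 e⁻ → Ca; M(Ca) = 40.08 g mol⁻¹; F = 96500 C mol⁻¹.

12.0 A

n(Ca) = 146 / 40.08 = 3.643 mol.
n(e⁻) = 2 × 3.643 = 7.285 mol.
Q = n(e⁻)·F = 7.285 × 96500 = 703000 C.
I = Q/t = 703000 / 58680 s = 12.0 A.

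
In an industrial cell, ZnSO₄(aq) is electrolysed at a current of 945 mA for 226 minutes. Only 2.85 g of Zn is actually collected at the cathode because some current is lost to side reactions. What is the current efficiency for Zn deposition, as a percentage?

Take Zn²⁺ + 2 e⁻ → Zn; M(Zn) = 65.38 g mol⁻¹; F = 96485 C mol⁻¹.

Q = I·t = 0.9450 × 13560 = 12810 C; n(e⁻) = 12810/96485 = 0.1328 mol.
Theoretical n(Zn) = n(e⁻)/2 = 0.06641 mol, i.e. m_theo = 0.06641 × 65.38 = 4.342 g.
Efficiency = m_actual / m_theo = 2.85 / 4.342 = 65.6 %.

65.6 %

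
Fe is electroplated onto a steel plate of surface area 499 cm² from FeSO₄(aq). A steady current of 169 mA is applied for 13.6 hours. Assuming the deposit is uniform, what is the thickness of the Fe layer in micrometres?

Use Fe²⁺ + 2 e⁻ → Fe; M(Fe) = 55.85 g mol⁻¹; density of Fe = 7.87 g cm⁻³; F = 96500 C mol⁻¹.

6.10 μm

Q = I·t = 0.1690 × 48960 = 8274 C; n(e⁻) = 0.08574 mol.
n(Fe) = n(e⁻)/2 = 0.04287 mol, so m = 0.04287 × 55.85 = 2.394 g.
Volume = m/ρ = 2.394 / 7.87 = 0.3042 cm³.
Thickness = V/A = 0.3042 / 499 = 6.10 × 10⁻⁴ cm = 6.10 μm.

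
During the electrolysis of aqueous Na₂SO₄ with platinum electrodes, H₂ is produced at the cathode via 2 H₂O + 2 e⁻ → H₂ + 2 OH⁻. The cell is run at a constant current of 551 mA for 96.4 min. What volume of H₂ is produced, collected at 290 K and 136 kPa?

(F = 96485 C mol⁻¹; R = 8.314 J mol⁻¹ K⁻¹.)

Q = I·t = 0.5510 A × 5784.0 s = 3187 C.
n(e⁻) = Q/F = 3187 / 96485 = 0.03303 mol.
2 electrons are transferred per H₂ molecule, so n(H₂) = 0.03303 / 2 = 0.01652 mol.
V = nRT/P = (0.01652 × 8.314 × 290) / (136 × 10³ Pa) = 2.93 × 10⁻⁴ m³ = 0.293 L.

0.293 L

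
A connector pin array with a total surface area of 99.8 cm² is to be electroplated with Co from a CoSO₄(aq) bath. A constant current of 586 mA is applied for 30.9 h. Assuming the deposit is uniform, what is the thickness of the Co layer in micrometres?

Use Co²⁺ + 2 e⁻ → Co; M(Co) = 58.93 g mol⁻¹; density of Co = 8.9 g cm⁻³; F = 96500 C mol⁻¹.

224 μm

Q = I·t = 0.5860 × 111240 = 65190 C; n(e⁻) = 0.6755 mol.
n(Co) = n(e⁻)/2 = 0.3378 mol, so m = 0.3378 × 58.93 = 19.90 g.
Volume = m/ρ = 19.90 / 8.9 = 2.236 cm³.
Thickness = V/A = 2.236 / 99.8 = 0.0224 cm = 224 μm.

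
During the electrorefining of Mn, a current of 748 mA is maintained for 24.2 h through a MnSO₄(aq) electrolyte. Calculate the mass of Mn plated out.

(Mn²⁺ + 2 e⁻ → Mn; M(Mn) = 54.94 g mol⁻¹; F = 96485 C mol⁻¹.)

Q = I·t = 0.7480 A × 87120 s = 65170 C.
n(e⁻) = Q/F = 65170 / 96485 = 0.6754 mol.
Mn²⁺ + 2 e⁻ → Mn, so n(Mn) = n(e⁻)/2 = 0.3377 mol.
m = n·M = 0.3377 × 54.94 = 18.6 g.

18.6 g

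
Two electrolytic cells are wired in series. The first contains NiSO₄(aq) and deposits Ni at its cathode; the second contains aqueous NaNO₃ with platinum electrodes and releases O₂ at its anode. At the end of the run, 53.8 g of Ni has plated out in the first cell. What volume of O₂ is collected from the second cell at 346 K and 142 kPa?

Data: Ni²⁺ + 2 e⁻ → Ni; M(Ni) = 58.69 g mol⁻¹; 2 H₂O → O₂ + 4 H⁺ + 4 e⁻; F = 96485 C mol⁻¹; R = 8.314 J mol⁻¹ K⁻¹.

9.29 L

n(Ni) = 53.8 / 58.69 = 0.9167 mol, so n(e⁻) = 2 × 0.9167 = 1.833 mol.
The cells are in series, so the same 1.833 mol of electrons passes through the second cell.
2 H₂O → O₂ + 4 H⁺ + 4 e⁻ — 4 mol e⁻ per mol O₂, so n(O₂) = 1.833/4 = 0.4583 mol.
V = nRT/P = (0.4583 × 8.314 × 346) / (142 × 10³) = 0.00929 m³ = 9.29 L.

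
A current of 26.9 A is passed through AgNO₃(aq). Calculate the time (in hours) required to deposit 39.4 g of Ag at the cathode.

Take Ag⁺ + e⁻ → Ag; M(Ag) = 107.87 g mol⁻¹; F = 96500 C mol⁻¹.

n(Ag) = m/M = 39.4 / 107.87 = 0.3653 mol.
Each Ag atom requires 1 electron, so n(e⁻) = 1 × 0.3653 = 0.3653 mol.
Q = n(e⁻)·F = 0.3653 × 96500 = 35250 C.
t = Q/I = 35250 / 26.90 A = 1310 s = 0.364 h.

0.364 h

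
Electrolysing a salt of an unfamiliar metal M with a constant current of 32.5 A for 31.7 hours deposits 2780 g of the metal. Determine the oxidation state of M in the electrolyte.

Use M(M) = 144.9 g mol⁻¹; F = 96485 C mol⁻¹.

+2

Q = I·t = 32.50 A × 114120 s = 3709000 C, so n(e⁻) = 3709000/96485 = 38.44 mol.
n(M) deposited = 2780 / 144.9 = 19.19 mol.
Electrons per atom = n(e⁻)/n(M) = 38.44 / 19.19 = 2.00 ≈ 2, so the ion is M²⁺.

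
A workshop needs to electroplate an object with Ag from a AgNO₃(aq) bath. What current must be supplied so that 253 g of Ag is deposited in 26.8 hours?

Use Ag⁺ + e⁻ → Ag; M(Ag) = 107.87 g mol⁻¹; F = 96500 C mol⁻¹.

n(Ag) = 253 / 107.87 = 2.345 mol.
n(e⁻) = 1 × 2.345 = 2.345 mol.
Q = n(e⁻)·F = 2.345 × 96500 = 226300 C.
I = Q/t = 226300 / 96480 s = 2.35 A.

2.35 A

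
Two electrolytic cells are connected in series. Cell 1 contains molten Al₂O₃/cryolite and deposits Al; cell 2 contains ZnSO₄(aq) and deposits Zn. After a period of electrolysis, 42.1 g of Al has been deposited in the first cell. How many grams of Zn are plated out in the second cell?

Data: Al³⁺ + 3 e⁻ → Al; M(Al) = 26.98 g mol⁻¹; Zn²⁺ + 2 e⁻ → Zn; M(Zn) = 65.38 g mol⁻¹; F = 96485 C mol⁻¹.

n(Al) = 42.1 / 26.98 = 1.560 mol.
Since Al³⁺ + 3 e⁻ → Al, n(e⁻) passed = 3 × 1.560 = 4.681 mol.
Cells in series carry the same charge, so the same 4.681 mol of electrons passes through cell 2.
Zn²⁺ + 2 e⁻ → Zn, so n(Zn) = 4.681 / 2 = 2.341 mol.
m(Zn) = 2.341 × 65.38 = 153 g.

153 g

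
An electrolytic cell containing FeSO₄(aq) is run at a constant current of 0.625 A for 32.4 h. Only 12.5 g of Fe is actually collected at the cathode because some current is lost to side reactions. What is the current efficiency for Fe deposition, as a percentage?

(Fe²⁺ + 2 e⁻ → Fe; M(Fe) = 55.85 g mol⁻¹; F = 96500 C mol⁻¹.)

59.3 %

Q = I·t = 0.6250 × 116640 = 72900 C; n(e⁻) = 72900/96500 = 0.7554 mol.
Theoretical n(Fe) = n(e⁻)/2 = 0.3777 mol, i.e. m_theo = 0.3777 × 55.85 = 21.10 g.
Efficiency = m_actual / m_theo = 12.5 / 21.10 = 59.3 %.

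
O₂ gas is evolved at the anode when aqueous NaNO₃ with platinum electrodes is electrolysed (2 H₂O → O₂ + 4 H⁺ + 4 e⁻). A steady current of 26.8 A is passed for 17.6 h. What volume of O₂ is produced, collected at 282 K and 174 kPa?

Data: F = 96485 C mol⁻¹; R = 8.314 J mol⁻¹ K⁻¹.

59.3 L

Q = I·t = 26.80 A × 63360 s = 1698000 C.
n(e⁻) = Q/F = 1698000 / 96485 = 17.60 mol.
4 electrons are transferred per O₂ molecule, so n(O₂) = 17.60 / 4 = 4.400 mol.
V = nRT/P = (4.400 × 8.314 × 282) / (174 × 10³ Pa) = 0.0593 m³ = 59.3 L.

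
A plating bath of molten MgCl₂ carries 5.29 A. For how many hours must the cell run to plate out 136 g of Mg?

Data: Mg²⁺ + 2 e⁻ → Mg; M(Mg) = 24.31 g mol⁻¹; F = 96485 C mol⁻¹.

n(Mg) = m/M = 136 / 24.31 = 5.594 mol.
Each Mg atom requires 2 electrons, so n(e⁻) = 2 × 5.594 = 11.19 mol.
Q = n(e⁻)·F = 11.19 × 96485 = 1080000 C.
t = Q/I = 1080000 / 5.290 A = 204100 s = 56.7 h.

56.7 h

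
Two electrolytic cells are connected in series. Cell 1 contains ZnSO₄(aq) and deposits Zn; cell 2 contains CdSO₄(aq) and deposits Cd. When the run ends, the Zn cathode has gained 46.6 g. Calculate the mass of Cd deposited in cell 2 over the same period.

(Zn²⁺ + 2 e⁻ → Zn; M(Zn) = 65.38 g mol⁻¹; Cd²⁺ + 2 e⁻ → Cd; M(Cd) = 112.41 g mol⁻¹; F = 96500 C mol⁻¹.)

80.1 g

n(Zn) = 46.6 / 65.38 = 0.7128 mol.
Since Zn²⁺ + 2 e⁻ → Zn, n(e⁻) passed = 2 × 0.7128 = 1.426 mol.
Cells in series carry the same charge, so the same 1.426 mol of electrons passes through cell 2.
Cd²⁺ + 2 e⁻ → Cd, so n(Cd) = 1.426 / 2 = 0.7128 mol.
m(Cd) = 0.7128 × 112.41 = 80.1 g.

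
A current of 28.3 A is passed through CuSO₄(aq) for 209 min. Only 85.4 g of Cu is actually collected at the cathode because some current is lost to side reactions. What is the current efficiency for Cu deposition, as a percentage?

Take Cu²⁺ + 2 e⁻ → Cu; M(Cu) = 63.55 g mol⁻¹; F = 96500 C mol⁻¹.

Q = I·t = 28.30 × 12540 = 354900 C; n(e⁻) = 354900/96500 = 3.678 mol.
Theoretical n(Cu) = n(e⁻)/2 = 1.839 mol, i.e. m_theo = 1.839 × 63.55 = 116.9 g.
Efficiency = m_actual / m_theo = 85.4 / 116.9 = 73.1 %.

73.1 %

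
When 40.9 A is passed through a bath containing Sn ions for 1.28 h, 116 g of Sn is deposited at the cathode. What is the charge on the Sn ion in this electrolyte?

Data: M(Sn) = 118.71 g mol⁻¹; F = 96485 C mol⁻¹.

+2

Q = I·t = 40.90 A × 4608.0 s = 188500 C, so n(e⁻) = 188500/96485 = 1.953 mol.
n(Sn) deposited = 116 / 118.71 = 0.9772 mol.
Electrons per atom = n(e⁻)/n(Sn) = 1.953 / 0.9772 = 2.00 ≈ 2, so the ion is Sn²⁺.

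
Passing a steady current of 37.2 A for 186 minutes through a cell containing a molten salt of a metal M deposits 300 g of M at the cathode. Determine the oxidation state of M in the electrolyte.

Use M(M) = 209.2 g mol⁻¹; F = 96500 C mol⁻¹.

Q = I·t = 37.20 A × 11160 s = 415200 C, so n(e⁻) = 415200/96500 = 4.302 mol.
n(M) deposited = 300 / 209.2 = 1.434 mol.
Electrons per atom = n(e⁻)/n(M) = 4.302 / 1.434 = 3.00 ≈ 3, so the ion is M³⁺.

+3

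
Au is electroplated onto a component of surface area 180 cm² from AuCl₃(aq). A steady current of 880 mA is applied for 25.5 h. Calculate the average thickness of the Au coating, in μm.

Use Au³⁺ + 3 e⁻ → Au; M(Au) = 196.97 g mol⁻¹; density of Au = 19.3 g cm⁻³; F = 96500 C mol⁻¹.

Q = I·t = 0.8800 × 91800 = 80780 C; n(e⁻) = 0.8371 mol.
n(Au) = n(e⁻)/3 = 0.2790 mol, so m = 0.2790 × 196.97 = 54.96 g.
Volume = m/ρ = 54.96 / 19.3 = 2.848 cm³.
Thickness = V/A = 2.848 / 180 = 0.0158 cm = 158 μm.

158 μm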